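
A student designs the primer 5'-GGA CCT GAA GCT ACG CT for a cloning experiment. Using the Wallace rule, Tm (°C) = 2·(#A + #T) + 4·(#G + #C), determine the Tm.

Scanning the sequence gives G=5, A=4, T=3, C=5.
So N_AT = 7 and N_GC = 10.
Tm = 2(7) + 4(10) = 14 + 40 = 54°C

54°C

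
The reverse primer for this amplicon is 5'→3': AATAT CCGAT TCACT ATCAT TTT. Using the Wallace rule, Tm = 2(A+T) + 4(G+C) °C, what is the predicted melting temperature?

58°C

G=1, C=5, T=10, A=7
AT pairs contribute 17, GC pairs contribute 6.
Tm = 2×17 + 4×6 = 58°C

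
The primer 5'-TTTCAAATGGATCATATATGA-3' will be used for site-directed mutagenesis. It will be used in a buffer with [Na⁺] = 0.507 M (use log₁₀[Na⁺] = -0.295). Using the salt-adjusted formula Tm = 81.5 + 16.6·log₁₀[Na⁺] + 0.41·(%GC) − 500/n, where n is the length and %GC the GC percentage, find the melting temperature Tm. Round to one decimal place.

Length n = 21. Scanning the sequence gives T=8, C=2, G=3, A=8.
G+C = 5, so %GC = 5/21 × 100 = 23.81%
Salt term: 16.6 × (-0.295) = -4.897
GC term: 0.41 × 23.81 = 9.762; length term: −500/21 = −23.81
Tm = 81.5 + (-4.897) + 9.762 − 23.81 = 62.555 → 62.6°C

62.6°C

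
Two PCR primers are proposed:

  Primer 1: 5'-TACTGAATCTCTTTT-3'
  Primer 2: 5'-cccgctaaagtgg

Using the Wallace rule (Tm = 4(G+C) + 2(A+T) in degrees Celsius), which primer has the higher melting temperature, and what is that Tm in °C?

Primer 1: A+T=11, G+C=4 → Tm = 2(11)+4(4) = 38°C
Primer 2: A+T=5, G+C=8 → Tm = 2(5)+4(8) = 42°C
38°C vs 42°C → primer 2 is higher.

Primer 2, 42°C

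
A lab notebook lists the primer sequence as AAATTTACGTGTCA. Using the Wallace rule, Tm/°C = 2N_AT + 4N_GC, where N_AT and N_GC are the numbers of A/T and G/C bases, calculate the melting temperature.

Scanning the sequence gives C=2, G=2, A=5, T=5.
So N_AT = 10 and N_GC = 4.
Tm = 2×10 + 4×4 = 36°C

36°C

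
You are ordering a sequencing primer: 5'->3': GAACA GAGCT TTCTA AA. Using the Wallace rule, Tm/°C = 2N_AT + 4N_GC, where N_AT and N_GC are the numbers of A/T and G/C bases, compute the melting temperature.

46°C

Counting bases: C=3, A=7, T=4, G=3
AT pairs contribute 11, GC pairs contribute 6.
Tm = 2×11 + 4×6 = 46°C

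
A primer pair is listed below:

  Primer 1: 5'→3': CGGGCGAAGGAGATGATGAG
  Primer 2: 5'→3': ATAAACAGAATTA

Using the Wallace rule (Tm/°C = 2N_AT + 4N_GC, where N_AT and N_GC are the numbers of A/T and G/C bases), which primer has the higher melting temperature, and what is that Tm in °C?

Primer 1: A+T=8, G+C=12 → Tm = 2(8)+4(12) = 64°C
Primer 2: A+T=11, G+C=2 → Tm = 2(11)+4(2) = 30°C
64°C vs 30°C → primer 1 is higher.

Primer 1, 64°C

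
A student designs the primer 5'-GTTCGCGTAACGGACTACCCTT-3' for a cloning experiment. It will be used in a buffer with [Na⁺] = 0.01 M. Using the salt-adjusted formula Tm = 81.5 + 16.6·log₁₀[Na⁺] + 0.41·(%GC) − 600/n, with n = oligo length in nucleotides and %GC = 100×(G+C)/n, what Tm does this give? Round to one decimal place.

Length n = 22. A=4, T=6, G=5, C=7
G+C = 12, so %GC = 12/22 × 100 = 54.545%
Salt term: 16.6 × (-2) = -33.2
GC term: 0.41 × 54.545 = 22.363; length term: −600/22 = −27.273
Tm = 81.5 + (-33.2) + 22.363 − 27.273 = 43.39 → 43.4°C

43.4°C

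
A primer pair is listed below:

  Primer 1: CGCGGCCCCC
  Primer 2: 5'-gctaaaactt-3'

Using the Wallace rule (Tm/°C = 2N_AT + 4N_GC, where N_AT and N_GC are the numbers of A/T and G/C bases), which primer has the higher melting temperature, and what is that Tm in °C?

Primer 1, 40°C

Primer 1: A+T=0, G+C=10 → Tm = 2(0)+4(10) = 40°C
Primer 2: A+T=7, G+C=3 → Tm = 2(7)+4(3) = 26°C
40°C vs 26°C → primer 1 is higher.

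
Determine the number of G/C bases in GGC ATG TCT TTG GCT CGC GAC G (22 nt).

Scanning the sequence gives G=8, C=6, T=6, A=2.
Total G or C: 8 + 6 = 14

14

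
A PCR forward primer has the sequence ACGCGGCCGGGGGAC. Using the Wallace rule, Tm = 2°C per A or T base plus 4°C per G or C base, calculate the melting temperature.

56°C

Counting bases: C=5, T=0, G=8, A=2
So N_AT = 2 and N_GC = 13.
Tm = 2×2 + 4×13 = 56°C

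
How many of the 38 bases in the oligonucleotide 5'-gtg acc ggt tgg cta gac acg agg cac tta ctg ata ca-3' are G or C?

20

Scanning the sequence gives T=8, G=11, C=9, A=10.
Total G or C: 11 + 9 = 20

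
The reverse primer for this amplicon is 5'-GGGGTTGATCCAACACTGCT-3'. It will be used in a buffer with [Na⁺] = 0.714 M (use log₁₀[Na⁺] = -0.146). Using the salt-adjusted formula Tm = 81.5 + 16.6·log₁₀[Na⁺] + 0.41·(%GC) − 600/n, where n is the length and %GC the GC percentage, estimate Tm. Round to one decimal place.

Length n = 20. Scanning the sequence gives G=6, A=4, C=5, T=5.
G+C = 11, so %GC = 11/20 × 100 = 55%
Salt term: 16.6 × (-0.146) = -2.424
GC term: 0.41 × 55 = 22.55; length term: −600/20 = −30
Tm = 81.5 + (-2.424) + 22.55 − 30 = 71.626 → 71.6°C

71.6°C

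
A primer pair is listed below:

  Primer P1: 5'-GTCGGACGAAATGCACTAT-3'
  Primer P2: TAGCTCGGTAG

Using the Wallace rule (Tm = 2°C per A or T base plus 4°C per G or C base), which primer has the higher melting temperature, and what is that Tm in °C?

Primer P1: A+T=10, G+C=9 → Tm = 2(10)+4(9) = 56°C
Primer P2: A+T=5, G+C=6 → Tm = 2(5)+4(6) = 34°C
56°C vs 34°C → primer P1 is higher.

Primer P1, 56°C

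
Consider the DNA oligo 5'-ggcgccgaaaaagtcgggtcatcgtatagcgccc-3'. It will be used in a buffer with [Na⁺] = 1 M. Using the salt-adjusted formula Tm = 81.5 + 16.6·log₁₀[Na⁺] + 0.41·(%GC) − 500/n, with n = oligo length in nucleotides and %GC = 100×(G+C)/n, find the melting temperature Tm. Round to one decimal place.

Length n = 34. Counting bases: G=11, C=10, T=5, A=8
G+C = 21, so %GC = 21/34 × 100 = 61.765%
Salt term: 16.6 × (0) = 0
GC term: 0.41 × 61.765 = 25.324; length term: −500/34 = −14.706
Tm = 81.5 + (0) + 25.324 − 14.706 = 92.118 → 92.1°C

92.1°C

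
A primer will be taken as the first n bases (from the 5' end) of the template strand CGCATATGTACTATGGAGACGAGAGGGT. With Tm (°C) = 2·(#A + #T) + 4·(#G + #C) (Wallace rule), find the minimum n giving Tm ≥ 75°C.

First 25 bases: CGCATATGTACTATGGAGACGAGAG → Tm = 74°C (< 75°C)
First 26 bases: CGCATATGTACTATGGAGACGAGAGG → Tm = 78°C (≥ 75°C)
Since every base adds ≥2°C, Tm only increases with n, so the threshold is first crossed at n = 26.

n = 26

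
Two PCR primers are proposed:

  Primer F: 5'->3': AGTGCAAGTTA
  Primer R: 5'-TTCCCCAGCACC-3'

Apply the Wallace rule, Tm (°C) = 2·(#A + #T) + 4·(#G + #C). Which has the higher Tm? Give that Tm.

Primer F: A+T=7, G+C=4 → Tm = 2(7)+4(4) = 30°C
Primer R: A+T=4, G+C=8 → Tm = 2(4)+4(8) = 40°C
30°C vs 40°C → primer R is higher.

Primer R, 40°C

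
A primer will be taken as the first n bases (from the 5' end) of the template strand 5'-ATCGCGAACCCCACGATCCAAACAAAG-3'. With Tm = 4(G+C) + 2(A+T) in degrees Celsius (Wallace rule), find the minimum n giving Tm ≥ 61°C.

n = 19

First 18 bases: ATCGCGAACCCCACGATC → Tm = 58°C (< 61°C)
First 19 bases: ATCGCGAACCCCACGATCC → Tm = 62°C (≥ 61°C)
Each additional base adds 2°C (A/T) or 4°C (G/C), so Tm is non-decreasing in n; n = 19 is the first length to reach 61°C.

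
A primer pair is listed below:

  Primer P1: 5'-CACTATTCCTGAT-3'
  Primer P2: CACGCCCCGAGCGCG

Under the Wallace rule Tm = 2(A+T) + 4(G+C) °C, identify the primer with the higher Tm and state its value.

Primer P1: A+T=8, G+C=5 → Tm = 2(8)+4(5) = 36°C
Primer P2: A+T=2, G+C=13 → Tm = 2(2)+4(13) = 56°C
36°C vs 56°C → primer P2 is higher.

Primer P2, 56°C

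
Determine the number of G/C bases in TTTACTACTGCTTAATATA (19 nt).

C=3, G=1, A=6, T=9
G+C = 1 + 3 = 4

4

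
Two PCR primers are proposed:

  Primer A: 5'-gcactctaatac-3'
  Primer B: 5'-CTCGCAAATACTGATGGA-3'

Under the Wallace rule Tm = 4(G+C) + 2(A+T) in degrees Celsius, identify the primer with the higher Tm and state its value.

Primer A: A+T=7, G+C=5 → Tm = 2(7)+4(5) = 34°C
Primer B: A+T=10, G+C=8 → Tm = 2(10)+4(8) = 52°C
34°C vs 52°C → primer B is higher.

Primer B, 52°C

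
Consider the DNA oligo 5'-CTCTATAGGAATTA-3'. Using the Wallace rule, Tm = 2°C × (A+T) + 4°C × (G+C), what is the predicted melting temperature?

Base counts: G=2, A=5, C=2, T=5
So N_AT = 10 and N_GC = 4.
Tm = 2×10 + 4×4 = 36°C

36°C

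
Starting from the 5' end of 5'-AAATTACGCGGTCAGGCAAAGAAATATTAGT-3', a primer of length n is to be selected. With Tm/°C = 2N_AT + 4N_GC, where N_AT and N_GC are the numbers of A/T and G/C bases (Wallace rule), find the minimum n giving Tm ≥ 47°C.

First 15 bases: AAATTACGCGGTCAG → Tm = 44°C (< 47°C)
First 16 bases: AAATTACGCGGTCAGG → Tm = 48°C (≥ 47°C)
Since every base adds ≥2°C, Tm only increases with n, so the threshold is first crossed at n = 16.

n = 16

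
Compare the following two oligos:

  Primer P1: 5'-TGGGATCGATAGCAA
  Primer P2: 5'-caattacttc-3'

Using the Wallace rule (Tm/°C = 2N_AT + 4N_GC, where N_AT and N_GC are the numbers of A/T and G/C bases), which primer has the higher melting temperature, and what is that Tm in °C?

Primer P1: A+T=8, G+C=7 → Tm = 2(8)+4(7) = 44°C
Primer P2: A+T=7, G+C=3 → Tm = 2(7)+4(3) = 26°C
44°C vs 26°C → primer P1 is higher.

Primer P1, 44°C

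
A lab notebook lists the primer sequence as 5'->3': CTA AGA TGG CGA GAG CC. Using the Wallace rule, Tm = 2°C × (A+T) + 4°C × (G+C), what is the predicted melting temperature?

Scanning the sequence gives T=2, A=5, G=6, C=4.
AT pairs contribute 7, GC pairs contribute 10.
Tm = 4·10 + 2·7 = 40 + 14 = 54°C

54°C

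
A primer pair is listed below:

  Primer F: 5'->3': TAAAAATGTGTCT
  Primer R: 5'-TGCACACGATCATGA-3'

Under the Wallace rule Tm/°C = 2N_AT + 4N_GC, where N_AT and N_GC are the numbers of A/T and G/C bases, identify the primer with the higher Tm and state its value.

Primer F: A+T=10, G+C=3 → Tm = 2(10)+4(3) = 32°C
Primer R: A+T=8, G+C=7 → Tm = 2(8)+4(7) = 44°C
32°C vs 44°C → primer R is higher.

Primer R, 44°C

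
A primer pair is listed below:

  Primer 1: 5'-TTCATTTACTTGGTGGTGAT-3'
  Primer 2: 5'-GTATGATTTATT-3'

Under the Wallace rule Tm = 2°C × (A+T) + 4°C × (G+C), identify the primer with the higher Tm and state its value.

Primer 1: A+T=13, G+C=7 → Tm = 2(13)+4(7) = 54°C
Primer 2: A+T=10, G+C=2 → Tm = 2(10)+4(2) = 28°C
54°C vs 28°C → primer 1 is higher.

Primer 1, 54°C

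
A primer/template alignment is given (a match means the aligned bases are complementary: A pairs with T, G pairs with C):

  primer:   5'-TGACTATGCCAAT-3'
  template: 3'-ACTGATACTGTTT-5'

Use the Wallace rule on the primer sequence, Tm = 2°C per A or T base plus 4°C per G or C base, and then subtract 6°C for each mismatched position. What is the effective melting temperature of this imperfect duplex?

24°C

Primer base counts: A=4, T=4, G=2, C=3 → A+T=8, G+C=5
Perfect-match Tm = 2(8) + 4(5) = 16 + 20 = 36°C
Mismatches (positions where the bases are not complementary): 2 (at positions 9, 13)
Effective Tm = 36 − 2×6 = 36 − 12 = 24°C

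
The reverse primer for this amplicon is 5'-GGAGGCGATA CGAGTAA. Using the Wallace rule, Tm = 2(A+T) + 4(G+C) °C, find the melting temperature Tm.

Counting bases: T=2, G=7, C=2, A=6
A+T = 8, G+C = 9
Tm = 2×8 + 4×9 = 52°C

52°C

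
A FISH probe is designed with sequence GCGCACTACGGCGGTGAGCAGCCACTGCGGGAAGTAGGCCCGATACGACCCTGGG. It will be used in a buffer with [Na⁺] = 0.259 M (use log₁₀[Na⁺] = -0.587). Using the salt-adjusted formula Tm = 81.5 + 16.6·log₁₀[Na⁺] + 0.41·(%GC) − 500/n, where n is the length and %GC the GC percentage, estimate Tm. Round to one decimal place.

91.0°C

Length n = 55. Counting bases: G=21, C=17, A=11, T=6
G+C = 38, so %GC = 38/55 × 100 = 69.091%
Salt term: 16.6 × (-0.587) = -9.744
GC term: 0.41 × 69.091 = 28.327; length term: −500/55 = −9.091
Tm = 81.5 + (-9.744) + 28.327 − 9.091 = 90.992 → 91.0°C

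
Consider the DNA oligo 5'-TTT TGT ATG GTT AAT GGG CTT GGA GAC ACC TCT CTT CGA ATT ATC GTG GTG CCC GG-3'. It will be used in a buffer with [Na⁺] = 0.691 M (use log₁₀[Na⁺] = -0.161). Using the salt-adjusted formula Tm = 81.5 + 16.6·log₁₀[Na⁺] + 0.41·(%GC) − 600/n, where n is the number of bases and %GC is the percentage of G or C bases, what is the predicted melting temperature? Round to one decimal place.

87.9°C

Length n = 56. C=11, A=9, T=20, G=16
G+C = 27, so %GC = 27/56 × 100 = 48.214%
Salt term: 16.6 × (-0.161) = -2.673
GC term: 0.41 × 48.214 = 19.768; length term: −600/56 = −10.714
Tm = 81.5 + (-2.673) + 19.768 − 10.714 = 87.881 → 87.9°C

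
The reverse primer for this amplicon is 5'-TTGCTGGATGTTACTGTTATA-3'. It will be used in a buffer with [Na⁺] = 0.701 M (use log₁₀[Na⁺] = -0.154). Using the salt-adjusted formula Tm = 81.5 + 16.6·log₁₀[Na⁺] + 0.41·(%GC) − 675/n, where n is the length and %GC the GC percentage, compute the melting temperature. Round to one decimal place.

60.5°C

Length n = 21. A=4, C=2, T=10, G=5
G+C = 7, so %GC = 7/21 × 100 = 33.333%
Salt term: 16.6 × (-0.154) = -2.556
GC term: 0.41 × 33.333 = 13.667; length term: −675/21 = −32.143
Tm = 81.5 + (-2.556) + 13.667 − 32.143 = 60.468 → 60.5°C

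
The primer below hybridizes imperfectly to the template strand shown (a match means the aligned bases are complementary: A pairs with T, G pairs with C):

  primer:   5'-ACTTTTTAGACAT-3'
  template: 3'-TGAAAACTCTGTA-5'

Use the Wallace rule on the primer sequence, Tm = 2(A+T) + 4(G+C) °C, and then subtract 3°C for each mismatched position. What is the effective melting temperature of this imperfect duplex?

29°C

Primer base counts: A=4, T=6, G=1, C=2 → A+T=10, G+C=3
Perfect-match Tm = 2(10) + 4(3) = 20 + 12 = 32°C
Mismatches (positions where the bases are not complementary): 1 (at position 7)
Effective Tm = 32 − 1×3 = 32 − 3 = 29°C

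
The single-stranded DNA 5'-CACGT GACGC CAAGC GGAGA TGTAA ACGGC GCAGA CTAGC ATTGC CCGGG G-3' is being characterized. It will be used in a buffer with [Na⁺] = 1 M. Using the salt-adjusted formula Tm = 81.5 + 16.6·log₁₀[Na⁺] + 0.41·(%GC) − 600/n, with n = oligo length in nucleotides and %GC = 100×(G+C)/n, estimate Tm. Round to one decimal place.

95.5°C

Length n = 51. Counting bases: C=14, A=13, G=18, T=6
G+C = 32, so %GC = 32/51 × 100 = 62.745%
Salt term: 16.6 × (0) = 0
GC term: 0.41 × 62.745 = 25.725; length term: −600/51 = −11.765
Tm = 81.5 + (0) + 25.725 − 11.765 = 95.46 → 95.5°C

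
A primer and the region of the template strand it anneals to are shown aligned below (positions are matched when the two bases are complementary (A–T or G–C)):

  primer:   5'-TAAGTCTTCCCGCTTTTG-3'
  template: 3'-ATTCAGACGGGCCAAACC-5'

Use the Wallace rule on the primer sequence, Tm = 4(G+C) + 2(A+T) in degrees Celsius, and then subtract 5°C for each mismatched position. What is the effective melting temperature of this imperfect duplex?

37°C

Primer base counts: A=2, T=8, G=3, C=5 → A+T=10, G+C=8
Perfect-match Tm = 2(10) + 4(8) = 20 + 32 = 52°C
Mismatches (positions where the bases are not complementary): 3 (at positions 8, 13, 17)
Effective Tm = 52 − 3×5 = 52 − 15 = 37°C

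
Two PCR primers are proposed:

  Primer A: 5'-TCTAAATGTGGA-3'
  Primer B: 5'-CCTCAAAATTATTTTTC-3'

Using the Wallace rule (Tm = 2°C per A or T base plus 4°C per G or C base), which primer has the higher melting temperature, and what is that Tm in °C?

Primer A: A+T=8, G+C=4 → Tm = 2(8)+4(4) = 32°C
Primer B: A+T=13, G+C=4 → Tm = 2(13)+4(4) = 42°C
32°C vs 42°C → primer B is higher.

Primer B, 42°C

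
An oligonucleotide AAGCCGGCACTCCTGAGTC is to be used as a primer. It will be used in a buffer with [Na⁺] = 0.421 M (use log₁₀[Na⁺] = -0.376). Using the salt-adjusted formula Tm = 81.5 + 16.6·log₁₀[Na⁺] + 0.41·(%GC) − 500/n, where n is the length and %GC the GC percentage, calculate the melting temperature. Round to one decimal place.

Length n = 19. Scanning the sequence gives A=4, T=3, C=7, G=5.
G+C = 12, so %GC = 12/19 × 100 = 63.158%
Salt term: 16.6 × (-0.376) = -6.242
GC term: 0.41 × 63.158 = 25.895; length term: −500/19 = −26.316
Tm = 81.5 + (-6.242) + 25.895 − 26.316 = 74.837 → 74.8°C

74.8°C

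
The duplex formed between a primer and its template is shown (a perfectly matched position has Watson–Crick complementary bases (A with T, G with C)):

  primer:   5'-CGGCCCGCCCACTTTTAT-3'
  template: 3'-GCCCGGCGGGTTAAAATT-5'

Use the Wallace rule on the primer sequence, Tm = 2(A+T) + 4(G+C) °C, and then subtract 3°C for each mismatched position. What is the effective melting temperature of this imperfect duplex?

Primer base counts: A=2, T=5, G=3, C=8 → A+T=7, G+C=11
Perfect-match Tm = 2(7) + 4(11) = 14 + 44 = 58°C
Mismatches (positions where the bases are not complementary): 3 (at positions 4, 12, 18)
Effective Tm = 58 − 3×3 = 58 − 9 = 49°C

49°C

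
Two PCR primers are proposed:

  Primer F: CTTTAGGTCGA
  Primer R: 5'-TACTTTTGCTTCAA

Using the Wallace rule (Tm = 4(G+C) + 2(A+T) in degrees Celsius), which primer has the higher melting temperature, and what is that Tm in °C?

Primer F: A+T=6, G+C=5 → Tm = 2(6)+4(5) = 32°C
Primer R: A+T=10, G+C=4 → Tm = 2(10)+4(4) = 36°C
32°C vs 36°C → primer R is higher.

Primer R, 36°C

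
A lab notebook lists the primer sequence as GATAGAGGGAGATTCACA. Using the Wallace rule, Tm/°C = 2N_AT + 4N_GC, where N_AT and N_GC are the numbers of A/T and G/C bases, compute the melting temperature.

A=7, G=6, T=3, C=2
So N_AT = 10 and N_GC = 8.
Tm = 2(10) + 4(8) = 20 + 32 = 52°C

52°C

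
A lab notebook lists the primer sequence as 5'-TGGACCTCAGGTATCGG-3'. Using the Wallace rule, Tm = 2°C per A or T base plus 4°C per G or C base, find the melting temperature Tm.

Scanning the sequence gives T=4, C=4, G=6, A=3.
So N_AT = 7 and N_GC = 10.
Tm = 2×7 + 4×10 = 54°C

54°C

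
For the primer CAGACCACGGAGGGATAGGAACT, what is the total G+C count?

13

Scanning the sequence gives T=2, A=8, C=5, G=8.
Total G or C: 8 + 5 = 13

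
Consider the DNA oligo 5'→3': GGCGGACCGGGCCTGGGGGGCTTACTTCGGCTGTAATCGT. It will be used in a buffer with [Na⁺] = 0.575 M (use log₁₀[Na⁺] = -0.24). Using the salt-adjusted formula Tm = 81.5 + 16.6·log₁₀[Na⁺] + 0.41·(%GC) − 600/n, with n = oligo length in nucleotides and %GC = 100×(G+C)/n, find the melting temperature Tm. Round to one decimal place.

Length n = 40. A=4, T=9, C=10, G=17
G+C = 27, so %GC = 27/40 × 100 = 67.5%
Salt term: 16.6 × (-0.24) = -3.984
GC term: 0.41 × 67.5 = 27.675; length term: −600/40 = −15
Tm = 81.5 + (-3.984) + 27.675 − 15 = 90.191 → 90.2°C

90.2°C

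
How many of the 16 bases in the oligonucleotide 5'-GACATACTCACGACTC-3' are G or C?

8

Scanning the sequence gives G=2, A=5, T=3, C=6.
G+C = 2 + 6 = 8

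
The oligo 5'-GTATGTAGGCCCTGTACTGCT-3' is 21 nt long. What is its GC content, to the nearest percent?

52%

Scanning the sequence gives G=6, T=7, C=5, A=3.
G+C = 6 + 5 = 11 out of 21 bases
%GC = 11/21 × 100 = 52.38% ≈ 52%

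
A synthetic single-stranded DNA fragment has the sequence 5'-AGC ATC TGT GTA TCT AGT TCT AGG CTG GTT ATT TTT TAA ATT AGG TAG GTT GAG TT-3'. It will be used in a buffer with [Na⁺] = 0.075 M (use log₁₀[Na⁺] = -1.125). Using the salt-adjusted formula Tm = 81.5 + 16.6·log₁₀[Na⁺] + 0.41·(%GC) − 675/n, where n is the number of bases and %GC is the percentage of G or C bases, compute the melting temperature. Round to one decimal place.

64.7°C

Length n = 56. Counting bases: G=14, A=12, C=5, T=25
G+C = 19, so %GC = 19/56 × 100 = 33.929%
Salt term: 16.6 × (-1.125) = -18.675
GC term: 0.41 × 33.929 = 13.911; length term: −675/56 = −12.054
Tm = 81.5 + (-18.675) + 13.911 − 12.054 = 64.682 → 64.7°C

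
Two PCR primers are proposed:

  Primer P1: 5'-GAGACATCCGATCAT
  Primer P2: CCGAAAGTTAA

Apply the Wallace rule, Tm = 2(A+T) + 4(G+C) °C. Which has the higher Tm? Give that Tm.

Primer P1: A+T=8, G+C=7 → Tm = 2(8)+4(7) = 44°C
Primer P2: A+T=7, G+C=4 → Tm = 2(7)+4(4) = 30°C
44°C vs 30°C → primer P1 is higher.

Primer P1, 44°C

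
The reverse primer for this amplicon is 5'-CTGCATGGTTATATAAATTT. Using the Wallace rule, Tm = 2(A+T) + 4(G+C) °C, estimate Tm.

50°C

A=6, T=9, C=2, G=3
A+T = 15, G+C = 5
Tm = 4·5 + 2·15 = 20 + 30 = 50°C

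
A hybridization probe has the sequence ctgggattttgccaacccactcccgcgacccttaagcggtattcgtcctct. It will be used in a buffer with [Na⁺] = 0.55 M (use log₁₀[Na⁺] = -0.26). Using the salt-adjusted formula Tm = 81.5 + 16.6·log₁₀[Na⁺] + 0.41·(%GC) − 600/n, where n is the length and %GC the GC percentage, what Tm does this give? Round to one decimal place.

Length n = 51. Counting bases: G=10, A=8, C=19, T=14
G+C = 29, so %GC = 29/51 × 100 = 56.863%
Salt term: 16.6 × (-0.26) = -4.316
GC term: 0.41 × 56.863 = 23.314; length term: −600/51 = −11.765
Tm = 81.5 + (-4.316) + 23.314 − 11.765 = 88.733 → 88.7°C

88.7°C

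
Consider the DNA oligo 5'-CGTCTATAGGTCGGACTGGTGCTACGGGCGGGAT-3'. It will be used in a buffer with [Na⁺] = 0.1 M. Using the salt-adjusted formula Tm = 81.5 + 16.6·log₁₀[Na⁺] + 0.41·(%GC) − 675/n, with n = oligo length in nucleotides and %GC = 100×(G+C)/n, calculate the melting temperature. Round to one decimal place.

Length n = 34. Counting bases: T=8, G=14, A=5, C=7
G+C = 21, so %GC = 21/34 × 100 = 61.765%
Salt term: 16.6 × (-1) = -16.6
GC term: 0.41 × 61.765 = 25.324; length term: −675/34 = −19.853
Tm = 81.5 + (-16.6) + 25.324 − 19.853 = 70.371 → 70.4°C

70.4°C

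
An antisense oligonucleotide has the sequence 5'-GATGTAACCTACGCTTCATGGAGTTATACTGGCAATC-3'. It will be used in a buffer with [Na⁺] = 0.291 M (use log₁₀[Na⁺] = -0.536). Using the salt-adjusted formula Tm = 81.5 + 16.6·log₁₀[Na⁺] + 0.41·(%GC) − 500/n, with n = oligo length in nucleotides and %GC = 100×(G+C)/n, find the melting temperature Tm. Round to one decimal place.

76.8°C

Length n = 37. Counting bases: A=10, T=11, C=8, G=8
G+C = 16, so %GC = 16/37 × 100 = 43.243%
Salt term: 16.6 × (-0.536) = -8.898
GC term: 0.41 × 43.243 = 17.73; length term: −500/37 = −13.514
Tm = 81.5 + (-8.898) + 17.73 − 13.514 = 76.818 → 76.8°C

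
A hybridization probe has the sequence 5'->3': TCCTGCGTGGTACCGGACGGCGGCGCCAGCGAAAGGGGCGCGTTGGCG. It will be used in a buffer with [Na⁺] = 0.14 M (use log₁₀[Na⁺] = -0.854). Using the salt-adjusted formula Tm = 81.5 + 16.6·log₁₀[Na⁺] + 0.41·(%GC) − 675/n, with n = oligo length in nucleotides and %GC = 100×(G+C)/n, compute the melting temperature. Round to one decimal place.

Length n = 48. Scanning the sequence gives G=22, C=14, A=6, T=6.
G+C = 36, so %GC = 36/48 × 100 = 75%
Salt term: 16.6 × (-0.854) = -14.176
GC term: 0.41 × 75 = 30.75; length term: −675/48 = −14.062
Tm = 81.5 + (-14.176) + 30.75 − 14.062 = 84.012 → 84.0°C

84.0°C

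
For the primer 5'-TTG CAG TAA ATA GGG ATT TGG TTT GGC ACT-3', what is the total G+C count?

12

C=3, G=9, T=11, A=7
G+C = 9 + 3 = 12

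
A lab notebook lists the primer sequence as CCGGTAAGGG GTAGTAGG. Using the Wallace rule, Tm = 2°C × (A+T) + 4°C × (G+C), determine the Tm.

Base counts: G=9, A=4, T=3, C=2
So N_AT = 7 and N_GC = 11.
Tm = 2×7 + 4×11 = 58°C

58°C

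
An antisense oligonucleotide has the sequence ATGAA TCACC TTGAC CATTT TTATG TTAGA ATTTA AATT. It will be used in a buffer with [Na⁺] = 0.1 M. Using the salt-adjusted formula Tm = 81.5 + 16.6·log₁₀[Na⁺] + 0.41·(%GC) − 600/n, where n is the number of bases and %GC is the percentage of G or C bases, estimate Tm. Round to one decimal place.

59.0°C

Length n = 39. Scanning the sequence gives T=17, G=4, A=13, C=5.
G+C = 9, so %GC = 9/39 × 100 = 23.077%
Salt term: 16.6 × (-1) = -16.6
GC term: 0.41 × 23.077 = 9.462; length term: −600/39 = −15.385
Tm = 81.5 + (-16.6) + 9.462 − 15.385 = 58.977 → 59.0°C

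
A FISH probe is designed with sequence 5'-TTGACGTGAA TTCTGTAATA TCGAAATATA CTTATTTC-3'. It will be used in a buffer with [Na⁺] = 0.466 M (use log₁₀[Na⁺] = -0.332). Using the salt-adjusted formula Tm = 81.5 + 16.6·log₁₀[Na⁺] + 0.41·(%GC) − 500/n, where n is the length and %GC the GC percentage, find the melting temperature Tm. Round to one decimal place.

Length n = 38. Base counts: A=12, C=5, T=16, G=5
G+C = 10, so %GC = 10/38 × 100 = 26.316%
Salt term: 16.6 × (-0.332) = -5.511
GC term: 0.41 × 26.316 = 10.79; length term: −500/38 = −13.158
Tm = 81.5 + (-5.511) + 10.79 − 13.158 = 73.621 → 73.6°C

73.6°C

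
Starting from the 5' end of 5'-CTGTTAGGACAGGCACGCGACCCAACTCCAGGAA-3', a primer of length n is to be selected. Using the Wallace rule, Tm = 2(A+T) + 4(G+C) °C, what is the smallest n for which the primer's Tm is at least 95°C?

n = 30

First 29 bases: CTGTTAGGACAGGCACGCGACCCAACTCC → Tm = 94°C (< 95°C)
First 30 bases: CTGTTAGGACAGGCACGCGACCCAACTCCA → Tm = 96°C (≥ 95°C)
Since every base adds ≥2°C, Tm only increases with n, so the threshold is first crossed at n = 30.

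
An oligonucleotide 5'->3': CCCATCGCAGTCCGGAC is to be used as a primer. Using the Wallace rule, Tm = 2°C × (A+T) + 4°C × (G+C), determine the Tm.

Base counts: A=3, T=2, G=4, C=8
A+T = 5, G+C = 12
Tm = 4·12 + 2·5 = 48 + 10 = 58°C

58°C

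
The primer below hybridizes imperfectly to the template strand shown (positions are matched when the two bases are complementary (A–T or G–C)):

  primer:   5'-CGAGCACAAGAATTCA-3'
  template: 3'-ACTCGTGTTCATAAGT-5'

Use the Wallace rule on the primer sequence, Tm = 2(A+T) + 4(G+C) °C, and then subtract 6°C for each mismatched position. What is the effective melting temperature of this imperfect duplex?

Primer base counts: A=7, T=2, G=3, C=4 → A+T=9, G+C=7
Perfect-match Tm = 2(9) + 4(7) = 18 + 28 = 46°C
Mismatches (positions where the bases are not complementary): 2 (at positions 1, 11)
Effective Tm = 46 − 2×6 = 46 − 12 = 34°C

34°C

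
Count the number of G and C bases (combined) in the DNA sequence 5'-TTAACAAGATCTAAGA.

Base counts: C=2, A=8, T=4, G=2
Total G or C: 2 + 2 = 4

4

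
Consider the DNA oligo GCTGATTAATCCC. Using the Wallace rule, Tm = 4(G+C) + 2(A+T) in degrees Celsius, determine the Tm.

38°C

Scanning the sequence gives G=2, T=4, C=4, A=3.
So N_AT = 7 and N_GC = 6.
Tm = 2×7 + 4×6 = 38°C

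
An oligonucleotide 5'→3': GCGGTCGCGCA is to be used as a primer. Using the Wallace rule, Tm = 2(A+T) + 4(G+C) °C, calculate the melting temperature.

Scanning the sequence gives C=4, G=5, T=1, A=1.
AT pairs contribute 2, GC pairs contribute 9.
Tm = 4·9 + 2·2 = 36 + 4 = 40°C

40°C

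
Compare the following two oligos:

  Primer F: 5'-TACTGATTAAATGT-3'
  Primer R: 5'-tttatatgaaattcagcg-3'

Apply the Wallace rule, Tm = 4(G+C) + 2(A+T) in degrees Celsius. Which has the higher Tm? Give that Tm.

Primer F: A+T=11, G+C=3 → Tm = 2(11)+4(3) = 34°C
Primer R: A+T=13, G+C=5 → Tm = 2(13)+4(5) = 46°C
34°C vs 46°C → primer R is higher.

Primer R, 46°C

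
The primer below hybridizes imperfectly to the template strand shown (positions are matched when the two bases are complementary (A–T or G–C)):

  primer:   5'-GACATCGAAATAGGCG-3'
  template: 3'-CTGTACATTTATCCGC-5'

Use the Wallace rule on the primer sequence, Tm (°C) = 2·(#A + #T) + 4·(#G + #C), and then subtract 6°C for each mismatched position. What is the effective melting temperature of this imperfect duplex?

Primer base counts: A=6, T=2, G=5, C=3 → A+T=8, G+C=8
Perfect-match Tm = 2(8) + 4(8) = 16 + 32 = 48°C
Mismatches (positions where the bases are not complementary): 2 (at positions 6, 7)
Effective Tm = 48 − 2×6 = 48 − 12 = 36°C

36°C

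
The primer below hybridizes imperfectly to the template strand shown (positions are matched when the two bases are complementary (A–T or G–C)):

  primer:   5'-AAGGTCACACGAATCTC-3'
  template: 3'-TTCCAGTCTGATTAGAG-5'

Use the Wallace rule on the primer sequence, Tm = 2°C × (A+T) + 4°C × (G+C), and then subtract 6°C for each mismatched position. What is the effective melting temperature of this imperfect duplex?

38°C

Primer base counts: A=6, T=3, G=3, C=5 → A+T=9, G+C=8
Perfect-match Tm = 2(9) + 4(8) = 18 + 32 = 50°C
Mismatches (positions where the bases are not complementary): 2 (at positions 8, 11)
Effective Tm = 50 − 2×6 = 50 − 12 = 38°C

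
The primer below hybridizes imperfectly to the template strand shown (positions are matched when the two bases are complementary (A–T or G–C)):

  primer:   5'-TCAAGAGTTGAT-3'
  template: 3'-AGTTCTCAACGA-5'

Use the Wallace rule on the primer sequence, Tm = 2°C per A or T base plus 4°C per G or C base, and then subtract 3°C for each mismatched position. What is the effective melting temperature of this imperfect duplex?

Primer base counts: A=4, T=4, G=3, C=1 → A+T=8, G+C=4
Perfect-match Tm = 2(8) + 4(4) = 16 + 16 = 32°C
Mismatches (positions where the bases are not complementary): 1 (at position 11)
Effective Tm = 32 − 1×3 = 32 − 3 = 29°C

29°C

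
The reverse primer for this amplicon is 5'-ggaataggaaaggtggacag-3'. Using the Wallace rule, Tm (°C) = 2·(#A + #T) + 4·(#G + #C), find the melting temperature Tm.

60°C

Scanning the sequence gives A=8, C=1, G=9, T=2.
AT pairs contribute 10, GC pairs contribute 10.
Tm = 2×10 + 4×10 = 60°C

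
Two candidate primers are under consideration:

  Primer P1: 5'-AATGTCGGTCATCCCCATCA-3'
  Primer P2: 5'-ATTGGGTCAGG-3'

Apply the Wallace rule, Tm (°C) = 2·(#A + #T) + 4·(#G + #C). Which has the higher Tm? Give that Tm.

Primer P1, 60°C

Primer P1: A+T=10, G+C=10 → Tm = 2(10)+4(10) = 60°C
Primer P2: A+T=5, G+C=6 → Tm = 2(5)+4(6) = 34°C
60°C vs 34°C → primer P1 is higher.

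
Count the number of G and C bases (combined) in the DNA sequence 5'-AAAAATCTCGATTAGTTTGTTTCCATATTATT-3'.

Counting bases: G=3, C=4, A=10, T=15
Total G or C: 3 + 4 = 7

7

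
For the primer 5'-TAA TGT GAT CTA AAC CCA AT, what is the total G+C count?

6

Counting bases: C=4, G=2, A=8, T=6
Total G or C: 2 + 4 = 6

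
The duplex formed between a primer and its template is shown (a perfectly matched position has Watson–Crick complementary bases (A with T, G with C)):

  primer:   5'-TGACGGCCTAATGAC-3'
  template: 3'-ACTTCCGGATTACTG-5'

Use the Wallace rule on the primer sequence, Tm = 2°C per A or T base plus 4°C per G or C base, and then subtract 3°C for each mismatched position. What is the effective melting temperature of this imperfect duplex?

Primer base counts: A=4, T=3, G=4, C=4 → A+T=7, G+C=8
Perfect-match Tm = 2(7) + 4(8) = 14 + 32 = 46°C
Mismatches (positions where the bases are not complementary): 1 (at position 4)
Effective Tm = 46 − 1×3 = 46 − 3 = 43°C

43°C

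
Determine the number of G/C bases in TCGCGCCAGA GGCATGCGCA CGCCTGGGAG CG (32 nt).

T=3, G=13, A=5, C=11
Total G or C: 13 + 11 = 24

24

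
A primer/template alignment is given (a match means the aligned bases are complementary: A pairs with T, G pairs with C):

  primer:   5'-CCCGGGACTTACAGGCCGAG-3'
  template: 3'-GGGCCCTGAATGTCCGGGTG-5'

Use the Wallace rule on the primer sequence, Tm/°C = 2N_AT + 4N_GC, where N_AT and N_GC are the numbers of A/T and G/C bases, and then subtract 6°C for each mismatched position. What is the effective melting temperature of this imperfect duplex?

56°C

Primer base counts: A=4, T=2, G=7, C=7 → A+T=6, G+C=14
Perfect-match Tm = 2(6) + 4(14) = 12 + 56 = 68°C
Mismatches (positions where the bases are not complementary): 2 (at positions 18, 20)
Effective Tm = 68 − 2×6 = 68 − 12 = 56°C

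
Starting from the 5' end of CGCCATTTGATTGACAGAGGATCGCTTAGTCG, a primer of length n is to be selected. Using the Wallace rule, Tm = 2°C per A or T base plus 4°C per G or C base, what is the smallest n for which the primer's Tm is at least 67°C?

First 22 bases: CGCCATTTGATTGACAGAGGAT → Tm = 64°C (< 67°C)
First 23 bases: CGCCATTTGATTGACAGAGGATC → Tm = 68°C (≥ 67°C)
Since every base adds ≥2°C, Tm only increases with n, so the threshold is first crossed at n = 23.

n = 23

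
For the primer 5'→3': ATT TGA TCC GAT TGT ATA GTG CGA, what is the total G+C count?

9

Base counts: C=3, G=6, A=6, T=9
Total G or C: 6 + 3 = 9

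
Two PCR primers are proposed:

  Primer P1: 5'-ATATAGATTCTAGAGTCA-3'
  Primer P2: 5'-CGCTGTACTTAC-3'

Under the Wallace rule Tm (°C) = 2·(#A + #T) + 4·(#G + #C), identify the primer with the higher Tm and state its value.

Primer P1: A+T=13, G+C=5 → Tm = 2(13)+4(5) = 46°C
Primer P2: A+T=6, G+C=6 → Tm = 2(6)+4(6) = 36°C
46°C vs 36°C → primer P1 is higher.

Primer P1, 46°C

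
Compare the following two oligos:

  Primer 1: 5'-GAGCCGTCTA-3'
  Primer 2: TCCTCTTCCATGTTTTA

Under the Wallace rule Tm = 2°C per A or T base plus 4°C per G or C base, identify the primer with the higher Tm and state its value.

Primer 1: A+T=4, G+C=6 → Tm = 2(4)+4(6) = 32°C
Primer 2: A+T=11, G+C=6 → Tm = 2(11)+4(6) = 46°C
32°C vs 46°C → primer 2 is higher.

Primer 2, 46°C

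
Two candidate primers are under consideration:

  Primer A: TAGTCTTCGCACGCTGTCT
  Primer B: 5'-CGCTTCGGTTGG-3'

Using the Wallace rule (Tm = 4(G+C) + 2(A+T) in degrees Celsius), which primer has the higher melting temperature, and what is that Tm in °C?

Primer A: A+T=9, G+C=10 → Tm = 2(9)+4(10) = 58°C
Primer B: A+T=4, G+C=8 → Tm = 2(4)+4(8) = 40°C
58°C vs 40°C → primer A is higher.

Primer A, 58°C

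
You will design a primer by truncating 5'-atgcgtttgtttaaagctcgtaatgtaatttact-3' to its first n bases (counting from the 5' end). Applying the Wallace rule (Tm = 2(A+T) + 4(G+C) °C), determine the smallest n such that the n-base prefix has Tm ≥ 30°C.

n = 11

First 10 bases: ATGCGTTTGT → Tm = 28°C (< 30°C)
First 11 bases: ATGCGTTTGTT → Tm = 30°C (≥ 30°C)
Each additional base adds 2°C (A/T) or 4°C (G/C), so Tm is non-decreasing in n; n = 11 is the first length to reach 30°C.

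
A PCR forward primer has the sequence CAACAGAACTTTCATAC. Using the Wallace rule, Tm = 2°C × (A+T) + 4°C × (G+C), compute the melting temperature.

Base counts: A=7, C=5, G=1, T=4
So N_AT = 11 and N_GC = 6.
Tm = 2(11) + 4(6) = 22 + 24 = 46°C

46°C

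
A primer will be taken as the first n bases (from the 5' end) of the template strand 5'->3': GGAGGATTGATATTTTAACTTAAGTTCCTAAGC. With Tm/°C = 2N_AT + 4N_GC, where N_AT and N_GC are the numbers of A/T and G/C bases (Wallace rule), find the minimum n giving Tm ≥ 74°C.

First 27 bases: GGAGGATTGATATTTTAACTTAAGTTC → Tm = 70°C (< 74°C)
First 28 bases: GGAGGATTGATATTTTAACTTAAGTTCC → Tm = 74°C (≥ 74°C)
Since every base adds ≥2°C, Tm only increases with n, so the threshold is first crossed at n = 28.

n = 28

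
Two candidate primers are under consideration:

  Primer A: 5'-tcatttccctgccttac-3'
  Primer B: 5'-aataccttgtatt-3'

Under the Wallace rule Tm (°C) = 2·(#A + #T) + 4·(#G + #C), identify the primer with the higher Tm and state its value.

Primer A: A+T=9, G+C=8 → Tm = 2(9)+4(8) = 50°C
Primer B: A+T=10, G+C=3 → Tm = 2(10)+4(3) = 32°C
50°C vs 32°C → primer A is higher.

Primer A, 50°C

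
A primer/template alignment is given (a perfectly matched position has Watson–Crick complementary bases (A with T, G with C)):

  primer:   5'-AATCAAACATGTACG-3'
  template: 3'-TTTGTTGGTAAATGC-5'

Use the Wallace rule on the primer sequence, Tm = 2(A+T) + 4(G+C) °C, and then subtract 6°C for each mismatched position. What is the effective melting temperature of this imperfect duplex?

22°C

Primer base counts: A=7, T=3, G=2, C=3 → A+T=10, G+C=5
Perfect-match Tm = 2(10) + 4(5) = 20 + 20 = 40°C
Mismatches (positions where the bases are not complementary): 3 (at positions 3, 7, 11)
Effective Tm = 40 − 3×6 = 40 − 18 = 22°C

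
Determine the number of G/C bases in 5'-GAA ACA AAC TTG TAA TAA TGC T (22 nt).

6

Base counts: A=10, C=3, G=3, T=6
G+C = 3 + 3 = 6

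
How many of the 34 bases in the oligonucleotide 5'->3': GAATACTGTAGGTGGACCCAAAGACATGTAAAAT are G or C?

13

Scanning the sequence gives C=5, T=7, G=8, A=14.
Total G or C: 8 + 5 = 13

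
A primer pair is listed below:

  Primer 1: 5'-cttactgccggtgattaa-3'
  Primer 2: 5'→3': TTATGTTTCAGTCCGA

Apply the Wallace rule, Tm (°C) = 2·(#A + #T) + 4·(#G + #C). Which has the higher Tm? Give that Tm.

Primer 1, 52°C

Primer 1: A+T=10, G+C=8 → Tm = 2(10)+4(8) = 52°C
Primer 2: A+T=10, G+C=6 → Tm = 2(10)+4(6) = 44°C
52°C vs 44°C → primer 1 is higher.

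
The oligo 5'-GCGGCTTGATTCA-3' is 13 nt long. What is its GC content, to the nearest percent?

54%

G=4, T=4, A=2, C=3
G+C = 4 + 3 = 7 out of 13 bases
%GC = 7/13 × 100 = 53.85% ≈ 54%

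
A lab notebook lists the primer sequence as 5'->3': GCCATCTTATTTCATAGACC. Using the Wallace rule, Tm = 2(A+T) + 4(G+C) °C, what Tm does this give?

Base counts: C=6, A=5, T=7, G=2
AT pairs contribute 12, GC pairs contribute 8.
Tm = 2×12 + 4×8 = 56°C

56°C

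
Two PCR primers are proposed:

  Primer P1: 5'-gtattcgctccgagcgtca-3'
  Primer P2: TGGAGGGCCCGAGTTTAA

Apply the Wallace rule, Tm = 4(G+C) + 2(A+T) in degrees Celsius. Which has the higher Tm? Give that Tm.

Primer P1, 60°C

Primer P1: A+T=8, G+C=11 → Tm = 2(8)+4(11) = 60°C
Primer P2: A+T=8, G+C=10 → Tm = 2(8)+4(10) = 56°C
60°C vs 56°C → primer P1 is higher.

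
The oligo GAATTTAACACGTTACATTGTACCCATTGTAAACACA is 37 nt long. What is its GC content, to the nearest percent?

C=8, A=14, T=11, G=4
G+C = 4 + 8 = 12 out of 37 bases
%GC = 12/37 × 100 = 32.43% ≈ 32%

32%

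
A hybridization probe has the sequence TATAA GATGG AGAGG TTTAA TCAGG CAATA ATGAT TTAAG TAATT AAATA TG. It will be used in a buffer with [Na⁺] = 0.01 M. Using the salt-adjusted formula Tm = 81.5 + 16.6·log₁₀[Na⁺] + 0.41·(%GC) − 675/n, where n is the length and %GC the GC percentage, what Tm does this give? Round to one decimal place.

45.6°C

Length n = 52. A=22, C=2, T=17, G=11
G+C = 13, so %GC = 13/52 × 100 = 25%
Salt term: 16.6 × (-2) = -33.2
GC term: 0.41 × 25 = 10.25; length term: −675/52 = −12.981
Tm = 81.5 + (-33.2) + 10.25 − 12.981 = 45.569 → 45.6°C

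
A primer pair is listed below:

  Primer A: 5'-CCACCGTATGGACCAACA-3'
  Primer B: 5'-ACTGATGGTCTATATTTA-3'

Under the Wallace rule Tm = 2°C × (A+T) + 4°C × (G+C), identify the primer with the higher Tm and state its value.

Primer A, 56°C

Primer A: A+T=8, G+C=10 → Tm = 2(8)+4(10) = 56°C
Primer B: A+T=13, G+C=5 → Tm = 2(13)+4(5) = 46°C
56°C vs 46°C → primer A is higher.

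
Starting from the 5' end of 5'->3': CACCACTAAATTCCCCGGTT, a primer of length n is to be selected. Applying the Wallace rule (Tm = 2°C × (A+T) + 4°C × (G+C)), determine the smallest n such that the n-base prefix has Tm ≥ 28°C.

First 9 bases: CACCACTAA → Tm = 26°C (< 28°C)
First 10 bases: CACCACTAAA → Tm = 28°C (≥ 28°C)
Since every base adds ≥2°C, Tm only increases with n, so the threshold is first crossed at n = 10.

n = 10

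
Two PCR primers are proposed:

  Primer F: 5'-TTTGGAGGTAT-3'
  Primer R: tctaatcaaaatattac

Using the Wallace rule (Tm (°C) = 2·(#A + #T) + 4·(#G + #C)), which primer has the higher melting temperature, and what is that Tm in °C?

Primer R, 40°C

Primer F: A+T=7, G+C=4 → Tm = 2(7)+4(4) = 30°C
Primer R: A+T=14, G+C=3 → Tm = 2(14)+4(3) = 40°C
30°C vs 40°C → primer R is higher.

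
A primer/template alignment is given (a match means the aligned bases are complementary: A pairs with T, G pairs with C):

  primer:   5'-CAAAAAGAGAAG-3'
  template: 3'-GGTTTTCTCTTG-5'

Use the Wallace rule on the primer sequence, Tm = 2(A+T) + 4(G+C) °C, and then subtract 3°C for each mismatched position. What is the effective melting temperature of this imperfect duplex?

Primer base counts: A=8, T=0, G=3, C=1 → A+T=8, G+C=4
Perfect-match Tm = 2(8) + 4(4) = 16 + 16 = 32°C
Mismatches (positions where the bases are not complementary): 2 (at positions 2, 12)
Effective Tm = 32 − 2×3 = 32 − 6 = 26°C

26°C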